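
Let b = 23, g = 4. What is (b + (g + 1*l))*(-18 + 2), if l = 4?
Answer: -496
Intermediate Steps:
(b + (g + 1*l))*(-18 + 2) = (23 + (4 + 1*4))*(-18 + 2) = (23 + (4 + 4))*(-16) = (23 + 8)*(-16) = 31*(-16) = -496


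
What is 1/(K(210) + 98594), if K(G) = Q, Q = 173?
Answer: 1/98767 ≈ 1.0125e-5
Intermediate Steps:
K(G) = 173
1/(K(210) + 98594) = 1/(173 + 98594) = 1/98767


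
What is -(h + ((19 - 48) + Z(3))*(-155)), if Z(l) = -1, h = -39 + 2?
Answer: -4613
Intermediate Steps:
h = -37
-(h + ((19 - 48) + Z(3))*(-155)) = -(-37 + ((19 - 48) - 1)*(-155)) = -(-37 + (-29 - 1)*(-155)) = -(-37 - 30*(-155)) = -(-37 + 4650) = -1*4613 = -4613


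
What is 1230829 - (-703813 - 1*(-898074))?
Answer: 1036568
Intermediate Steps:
1230829 - (-703813 - 1*(-898074)) = 1230829 - (-703813 + 898074) = 1230829 - 1*194261 = 1230829 - 194261 = 1036568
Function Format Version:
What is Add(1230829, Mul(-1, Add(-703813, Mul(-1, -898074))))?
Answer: 1036568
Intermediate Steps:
Add(1230829, Mul(-1, Add(-703813, Mul(-1, -898074)))) = Add(1230829, Mul(-1, Add(-703813, 898074))) = Add(1230829, Mul(-1, 194261)) = Add(1230829, -194261) = 1036568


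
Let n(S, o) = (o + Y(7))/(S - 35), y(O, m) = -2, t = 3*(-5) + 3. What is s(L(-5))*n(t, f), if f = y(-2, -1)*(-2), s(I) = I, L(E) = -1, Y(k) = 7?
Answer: 11/47 ≈ 0.23404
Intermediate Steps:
t = -12 (t = -15 + 3 = -12)
f = 4 (f = -2*(-2) = 4)
n(S, o) = (7 + o)/(-35 + S) (n(S, o) = (o + 7)/(S - 35) = (7 + o)/(-35 + S))
s(L(-5))*n(t, f) = -(7 + 4)/(-35 - 12) = -11/(-47) = -(-1)*11/47 = -1*(-11/47) = 11/47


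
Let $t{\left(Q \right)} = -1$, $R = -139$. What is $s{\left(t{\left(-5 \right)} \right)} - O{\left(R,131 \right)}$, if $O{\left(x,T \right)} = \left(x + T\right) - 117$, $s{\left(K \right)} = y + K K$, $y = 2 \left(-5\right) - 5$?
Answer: $111$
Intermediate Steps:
$y = -15$ ($y = -10 - 5 = -15$)
$s{\left(K \right)} = -15 + K^{2}$ ($s{\left(K \right)} = -15 + K K = -15 + K^{2}$)
$O{\left(x,T \right)} = -117 + T + x$ ($O{\left(x,T \right)} = \left(T + x\right) - 117 = -117 + T + x$)
$s{\left(t{\left(-5 \right)} \right)} - O{\left(R,131 \right)} = \left(-15 + \left(-1\right)^{2}\right) - \left(-117 + 131 - 139\right) = \left(-15 + 1\right) - -125 = -14 + 125 = 111$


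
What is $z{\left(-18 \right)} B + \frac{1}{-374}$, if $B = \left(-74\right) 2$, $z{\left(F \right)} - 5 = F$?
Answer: $\frac{719575}{374} \approx 1924.0$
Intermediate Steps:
$z{\left(F \right)} = 5 + F$
$B = -148$
$z{\left(-18 \right)} B + \frac{1}{-374} = \left(5 - 18\right) \left(-148\right) + \frac{1}{-374} = \left(-13\right) \left(-148\right) - \frac{1}{374} = 1924 - \frac{1}{374} = \frac{719575}{374}$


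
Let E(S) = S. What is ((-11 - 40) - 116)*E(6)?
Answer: -1002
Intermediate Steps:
((-11 - 40) - 116)*E(6) = ((-11 - 40) - 116)*6 = (-51 - 116)*6 = -167*6 = -1002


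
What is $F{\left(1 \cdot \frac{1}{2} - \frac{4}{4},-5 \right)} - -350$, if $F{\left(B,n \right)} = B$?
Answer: $\frac{699}{2} \approx 349.5$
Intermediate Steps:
$F{\left(1 \cdot \frac{1}{2} - \frac{4}{4},-5 \right)} - -350 = \left(1 \cdot \frac{1}{2} - \frac{4}{4}\right) - -350 = \left(1 \cdot \frac{1}{2} - 1\right) + 350 = \left(\frac{1}{2} - 1\right) + 350 = - \frac{1}{2} + 350 = \frac{699}{2}$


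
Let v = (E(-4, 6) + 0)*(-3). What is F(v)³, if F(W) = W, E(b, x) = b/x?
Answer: 8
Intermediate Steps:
v = 2 (v = (-4/6 + 0)*(-3) = (-4*⅙ + 0)*(-3) = (-⅔ + 0)*(-3) = -⅔*(-3) = 2)
F(v)³ = 2³ = 8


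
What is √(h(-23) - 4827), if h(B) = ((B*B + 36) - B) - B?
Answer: 2*I*√1054 ≈ 64.931*I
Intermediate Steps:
h(B) = 36 + B² - 2*B (h(B) = ((B² + 36) - B) - B = ((36 + B²) - B) - B = (36 + B² - B) - B = 36 + B² - 2*B)
√(h(-23) - 4827) = √((36 + (-23)² - 2*(-23)) - 4827) = √((36 + 529 + 46) - 4827) = √(611 - 4827) = √(-4216) = 2*I*√1054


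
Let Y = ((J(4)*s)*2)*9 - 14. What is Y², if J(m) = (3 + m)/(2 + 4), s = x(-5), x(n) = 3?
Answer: 2401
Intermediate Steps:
s = 3
J(m) = ½ + m/6 (J(m) = (3 + m)/6 = (3 + m)*(⅙) = ½ + m/6)
Y = 49 (Y = (((½ + (⅙)*4)*3)*2)*9 - 14 = (((½ + ⅔)*3)*2)*9 - 14 = (((7/6)*3)*2)*9 - 14 = ((7/2)*2)*9 - 14 = 7*9 - 14 = 63 - 14 = 49)
Y² = 49² = 2401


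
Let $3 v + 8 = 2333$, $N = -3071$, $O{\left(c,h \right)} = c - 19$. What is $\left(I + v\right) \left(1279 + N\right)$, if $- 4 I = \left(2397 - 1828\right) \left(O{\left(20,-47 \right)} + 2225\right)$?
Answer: $566045312$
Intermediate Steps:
$O{\left(c,h \right)} = -19 + c$
$v = 775$ ($v = - \frac{8}{3} + \frac{1}{3} \cdot 2333 = - \frac{8}{3} + \frac{2333}{3} = 775$)
$I = - \frac{633297}{2}$ ($I = - \frac{\left(2397 - 1828\right) \left(\left(-19 + 20\right) + 2225\right)}{4} = - \frac{569 \left(1 + 2225\right)}{4} = - \frac{569 \cdot 2226}{4} = \left(- \frac{1}{4}\right) 1266594 = - \frac{633297}{2} \approx -3.1665 \cdot 10^{5}$)
$\left(I + v\right) \left(1279 + N\right) = \left(- \frac{633297}{2} + 775\right) \left(1279 - 3071\right) = \left(- \frac{631747}{2}\right) \left(-1792\right) = 566045312$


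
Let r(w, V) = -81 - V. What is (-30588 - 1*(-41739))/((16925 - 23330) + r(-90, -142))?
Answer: -11151/6344 ≈ -1.7577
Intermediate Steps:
(-30588 - 1*(-41739))/((16925 - 23330) + r(-90, -142)) = (-30588 - 1*(-41739))/((16925 - 23330) + (-81 - 1*(-142))) = (-30588 + 41739)/(-6405 + (-81 + 142)) = 11151/(-6405 + 61) = 11151/(-6344) = 11151*(-1/6344) = -11151/6344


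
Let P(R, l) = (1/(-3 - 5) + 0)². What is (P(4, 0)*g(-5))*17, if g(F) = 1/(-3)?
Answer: -17/192 ≈ -0.088542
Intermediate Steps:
g(F) = -⅓
P(R, l) = 1/64 (P(R, l) = (1/(-8) + 0)² = (-⅛ + 0)² = (-⅛)² = 1/64)
(P(4, 0)*g(-5))*17 = ((1/64)*(-⅓))*17 = -1/192*17 = -17/192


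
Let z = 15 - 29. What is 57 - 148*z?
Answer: 2129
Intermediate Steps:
z = -14
57 - 148*z = 57 - 148*(-14) = 57 + 2072 = 2129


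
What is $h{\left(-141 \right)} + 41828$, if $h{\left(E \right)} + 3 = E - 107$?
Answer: $41577$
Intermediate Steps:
$h{\left(E \right)} = -110 + E$ ($h{\left(E \right)} = -3 + \left(E - 107\right) = -3 + \left(-107 + E\right) = -110 + E$)
$h{\left(-141 \right)} + 41828 = \left(-110 - 141\right) + 41828 = -251 + 41828 = 41577$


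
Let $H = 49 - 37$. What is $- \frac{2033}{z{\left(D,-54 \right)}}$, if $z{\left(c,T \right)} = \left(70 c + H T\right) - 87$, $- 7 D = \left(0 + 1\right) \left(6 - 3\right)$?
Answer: $\frac{2033}{765} \approx 2.6575$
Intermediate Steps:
$H = 12$
$D = - \frac{3}{7}$ ($D = - \frac{\left(0 + 1\right) \left(6 - 3\right)}{7} = - \frac{1 \cdot 3}{7} = \left(- \frac{1}{7}\right) 3 = - \frac{3}{7} \approx -0.42857$)
$z{\left(c,T \right)} = -87 + 12 T + 70 c$ ($z{\left(c,T \right)} = \left(70 c + 12 T\right) - 87 = \left(12 T + 70 c\right) - 87 = -87 + 12 T + 70 c$)
$- \frac{2033}{z{\left(D,-54 \right)}} = - \frac{2033}{-87 + 12 \left(-54\right) + 70 \left(- \frac{3}{7}\right)} = - \frac{2033}{-87 - 648 - 30} = - \frac{2033}{-765} = \left(-2033\right) \left(- \frac{1}{765}\right) = \frac{2033}{765}$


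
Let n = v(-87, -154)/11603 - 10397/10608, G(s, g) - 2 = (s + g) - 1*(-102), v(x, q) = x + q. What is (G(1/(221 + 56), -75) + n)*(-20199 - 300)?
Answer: -6523720863651949/11364813616 ≈ -5.7403e+5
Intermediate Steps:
v(x, q) = q + x
G(s, g) = 104 + g + s (G(s, g) = 2 + ((s + g) - 1*(-102)) = 2 + ((g + s) + 102) = 2 + (102 + g + s) = 104 + g + s)
n = -123192919/123084624 (n = (-154 - 87)/11603 - 10397/10608 = -241*1/11603 - 10397*1/10608 = -241/11603 - 10397/10608 = -123192919/123084624 ≈ -1.0009)
(G(1/(221 + 56), -75) + n)*(-20199 - 300) = ((104 - 75 + 1/(221 + 56)) - 123192919/123084624)*(-20199 - 300) = ((104 - 75 + 1/277) - 123192919/123084624)*(-20499) = (8034/277 - 123192919/123084624)*(-20499) = (954737430653/34094440848)*(-20499) = -6523720863651949/11364813616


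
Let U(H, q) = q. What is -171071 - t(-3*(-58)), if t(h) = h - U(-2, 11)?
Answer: -171234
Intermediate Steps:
t(h) = -11 + h (t(h) = h - 1*11 = h - 11 = -11 + h)
-171071 - t(-3*(-58)) = -171071 - (-11 - 3*(-58)) = -171071 - (-11 + 174) = -171071 - 1*163 = -171071 - 163 = -171234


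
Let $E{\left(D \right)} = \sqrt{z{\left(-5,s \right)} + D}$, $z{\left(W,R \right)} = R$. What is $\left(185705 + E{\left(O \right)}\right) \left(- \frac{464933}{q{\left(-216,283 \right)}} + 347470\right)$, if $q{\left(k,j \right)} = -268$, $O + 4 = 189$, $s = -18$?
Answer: $\frac{17379553964565}{268} + \frac{93586893 \sqrt{167}}{268} \approx 6.4854 \cdot 10^{10}$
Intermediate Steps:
$O = 185$ ($O = -4 + 189 = 185$)
$E{\left(D \right)} = \sqrt{-18 + D}$
$\left(185705 + E{\left(O \right)}\right) \left(- \frac{464933}{q{\left(-216,283 \right)}} + 347470\right) = \left(185705 + \sqrt{-18 + 185}\right) \left(- \frac{464933}{-268} + 347470\right) = \left(185705 + \sqrt{167}\right) \left(\left(-464933\right) \left(- \frac{1}{268}\right) + 347470\right) = \left(185705 + \sqrt{167}\right) \left(\frac{464933}{268} + 347470\right) = \left(185705 + \sqrt{167}\right) \frac{93586893}{268} = \frac{17379553964565}{268} + \frac{93586893 \sqrt{167}}{268}$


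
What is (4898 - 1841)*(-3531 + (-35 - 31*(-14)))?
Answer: -9574524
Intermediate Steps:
(4898 - 1841)*(-3531 + (-35 - 31*(-14))) = 3057*(-3531 + (-35 + 434)) = 3057*(-3531 + 399) = 3057*(-3132) = -9574524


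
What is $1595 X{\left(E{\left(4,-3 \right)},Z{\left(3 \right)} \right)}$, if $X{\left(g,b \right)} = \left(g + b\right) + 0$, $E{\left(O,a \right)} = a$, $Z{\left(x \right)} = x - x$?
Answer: $-4785$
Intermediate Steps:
$Z{\left(x \right)} = 0$
$X{\left(g,b \right)} = b + g$ ($X{\left(g,b \right)} = \left(b + g\right) + 0 = b + g$)
$1595 X{\left(E{\left(4,-3 \right)},Z{\left(3 \right)} \right)} = 1595 \left(0 - 3\right) = 1595 \left(-3\right) = -4785$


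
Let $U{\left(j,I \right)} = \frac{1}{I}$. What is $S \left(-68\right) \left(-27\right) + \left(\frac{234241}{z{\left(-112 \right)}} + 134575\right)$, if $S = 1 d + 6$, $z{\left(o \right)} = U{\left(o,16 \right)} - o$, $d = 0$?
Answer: $\frac{264792519}{1793} \approx 1.4768 \cdot 10^{5}$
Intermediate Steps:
$z{\left(o \right)} = \frac{1}{16} - o$
$S = 6$ ($S = 1 \cdot 0 + 6 = 0 + 6 = 6$)
$S \left(-68\right) \left(-27\right) + \left(\frac{234241}{z{\left(-112 \right)}} + 134575\right) = 6 \left(-68\right) \left(-27\right) + \left(\frac{234241}{\frac{1}{16} - -112} + 134575\right) = \left(-408\right) \left(-27\right) + \left(\frac{234241}{\frac{1}{16} + 112} + 134575\right) = 11016 + \left(\frac{234241}{\frac{1793}{16}} + 134575\right) = 11016 + \left(234241 \cdot \frac{16}{1793} + 134575\right) = 11016 + \left(\frac{3747856}{1793} + 134575\right) = 11016 + \frac{245040831}{1793} = \frac{264792519}{1793}$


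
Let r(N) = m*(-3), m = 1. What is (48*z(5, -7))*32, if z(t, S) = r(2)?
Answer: -4608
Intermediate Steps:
r(N) = -3 (r(N) = 1*(-3) = -3)
z(t, S) = -3
(48*z(5, -7))*32 = (48*(-3))*32 = -144*32 = -4608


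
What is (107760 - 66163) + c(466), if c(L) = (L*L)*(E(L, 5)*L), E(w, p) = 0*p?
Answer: 41597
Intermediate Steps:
E(w, p) = 0
c(L) = 0 (c(L) = (L*L)*(0*L) = L**2*0 = 0)
(107760 - 66163) + c(466) = (107760 - 66163) + 0 = 41597 + 0 = 41597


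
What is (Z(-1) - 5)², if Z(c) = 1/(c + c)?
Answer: 121/4 ≈ 30.250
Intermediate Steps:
Z(c) = 1/(2*c)
(Z(-1) - 5)² = ((½)/(-1) - 5)² = ((½)*(-1) - 5)² = (-½ - 5)² = (-11/2)² = 121/4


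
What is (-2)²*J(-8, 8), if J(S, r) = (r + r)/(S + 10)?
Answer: 32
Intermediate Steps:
J(S, r) = 2*r/(10 + S) (J(S, r) = (2*r)/(10 + S) = 2*r/(10 + S))
(-2)²*J(-8, 8) = (-2)²*(2*8/(10 - 8)) = 4*(2*8/2) = 4*(2*8*(½)) = 4*8 = 32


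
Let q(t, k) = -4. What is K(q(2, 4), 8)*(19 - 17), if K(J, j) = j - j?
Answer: 0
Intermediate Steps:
K(J, j) = 0
K(q(2, 4), 8)*(19 - 17) = 0*(19 - 17) = 0*2 = 0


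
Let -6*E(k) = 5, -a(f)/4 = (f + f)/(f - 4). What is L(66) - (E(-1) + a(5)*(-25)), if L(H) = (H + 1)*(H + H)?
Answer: 47069/6 ≈ 7844.8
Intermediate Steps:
L(H) = 2*H*(1 + H) (L(H) = (1 + H)*(2*H) = 2*H*(1 + H))
a(f) = -8*f/(-4 + f) (a(f) = -4*(f + f)/(f - 4) = -4*2*f/(-4 + f) = -8*f/(-4 + f))
E(k) = -5/6 (E(k) = -1/6*5 = -5/6)
L(66) - (E(-1) + a(5)*(-25)) = 2*66*(1 + 66) - (-5/6 - 8*5/(-4 + 5)*(-25)) = 2*66*67 - (-5/6 - 8*5/1*(-25)) = 8844 - (-5/6 - 8*5*1*(-25)) = 8844 - (-5/6 - 40*(-25)) = 8844 - (-5/6 + 1000) = 8844 - 1*5995/6 = 8844 - 5995/6 = 47069/6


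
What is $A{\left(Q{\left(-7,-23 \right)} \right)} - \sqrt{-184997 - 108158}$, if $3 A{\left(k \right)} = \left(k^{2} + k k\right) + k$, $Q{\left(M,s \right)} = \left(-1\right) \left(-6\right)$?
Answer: $26 - i \sqrt{293155} \approx 26.0 - 541.44 i$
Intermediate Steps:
$Q{\left(M,s \right)} = 6$
$A{\left(k \right)} = \frac{k}{3} + \frac{2 k^{2}}{3}$ ($A{\left(k \right)} = \frac{\left(k^{2} + k k\right) + k}{3} = \frac{\left(k^{2} + k^{2}\right) + k}{3} = \frac{2 k^{2} + k}{3} = \frac{k + 2 k^{2}}{3} = \frac{k}{3} + \frac{2 k^{2}}{3}$)
$A{\left(Q{\left(-7,-23 \right)} \right)} - \sqrt{-184997 - 108158} = \frac{1}{3} \cdot 6 \left(1 + 2 \cdot 6\right) - \sqrt{-184997 - 108158} = \frac{1}{3} \cdot 6 \left(1 + 12\right) - \sqrt{-293155} = \frac{1}{3} \cdot 6 \cdot 13 - i \sqrt{293155} = 26 - i \sqrt{293155}$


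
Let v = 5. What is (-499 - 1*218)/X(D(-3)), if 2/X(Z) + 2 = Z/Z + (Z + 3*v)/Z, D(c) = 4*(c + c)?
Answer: 3585/16 ≈ 224.06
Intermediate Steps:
D(c) = 8*c (D(c) = 4*(2*c) = 8*c)
X(Z) = 2/(-1 + (15 + Z)/Z) (X(Z) = 2/(-2 + (Z/Z + (Z + 3*5)/Z)) = 2/(-2 + (1 + (Z + 15)/Z)) = 2/(-2 + (1 + (15 + Z)/Z)) = 2/(-1 + (15 + Z)/Z))
(-499 - 1*218)/X(D(-3)) = (-499 - 1*218)/((2*(8*(-3))/15)) = (-499 - 218)/(((2/15)*(-24))) = -717/(-16/5) = -717*(-5/16) = 3585/16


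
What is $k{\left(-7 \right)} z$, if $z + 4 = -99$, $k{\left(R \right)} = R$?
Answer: $721$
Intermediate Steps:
$z = -103$ ($z = -4 - 99 = -103$)
$k{\left(-7 \right)} z = \left(-7\right) \left(-103\right) = 721$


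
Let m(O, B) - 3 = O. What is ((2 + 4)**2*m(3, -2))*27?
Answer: 5832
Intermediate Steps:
m(O, B) = 3 + O
((2 + 4)**2*m(3, -2))*27 = ((2 + 4)**2*(3 + 3))*27 = (6**2*6)*27 = (36*6)*27 = 216*27 = 5832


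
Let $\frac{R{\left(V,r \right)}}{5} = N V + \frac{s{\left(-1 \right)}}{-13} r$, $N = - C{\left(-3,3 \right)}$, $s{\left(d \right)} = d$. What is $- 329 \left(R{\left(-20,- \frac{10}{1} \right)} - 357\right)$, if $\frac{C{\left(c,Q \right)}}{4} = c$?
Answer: $\frac{6675739}{13} \approx 5.1352 \cdot 10^{5}$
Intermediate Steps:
$C{\left(c,Q \right)} = 4 c$
$N = 12$ ($N = - 4 \left(-3\right) = \left(-1\right) \left(-12\right) = 12$)
$R{\left(V,r \right)} = 60 V + \frac{5 r}{13}$ ($R{\left(V,r \right)} = 5 \left(12 V + - \frac{1}{-13} r\right) = 5 \left(12 V + \left(-1\right) \left(- \frac{1}{13}\right) r\right) = 5 \left(12 V + \frac{r}{13}\right) = 60 V + \frac{5 r}{13}$)
$- 329 \left(R{\left(-20,- \frac{10}{1} \right)} - 357\right) = - 329 \left(\left(60 \left(-20\right) + \frac{5 \left(- \frac{10}{1}\right)}{13}\right) - 357\right) = - 329 \left(\left(-1200 + \frac{5 \left(\left(-10\right) 1\right)}{13}\right) - 357\right) = - 329 \left(\left(-1200 + \frac{5}{13} \left(-10\right)\right) - 357\right) = - 329 \left(\left(-1200 - \frac{50}{13}\right) - 357\right) = - 329 \left(- \frac{15650}{13} - 357\right) = \left(-329\right) \left(- \frac{20291}{13}\right) = \frac{6675739}{13}$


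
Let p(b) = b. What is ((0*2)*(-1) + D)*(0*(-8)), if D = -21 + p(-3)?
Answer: 0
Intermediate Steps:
D = -24 (D = -21 - 3 = -24)
((0*2)*(-1) + D)*(0*(-8)) = ((0*2)*(-1) - 24)*(0*(-8)) = (0*(-1) - 24)*0 = (0 - 24)*0 = -24*0 = 0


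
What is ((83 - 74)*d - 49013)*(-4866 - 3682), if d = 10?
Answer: 418193804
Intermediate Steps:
((83 - 74)*d - 49013)*(-4866 - 3682) = ((83 - 74)*10 - 49013)*(-4866 - 3682) = (9*10 - 49013)*(-8548) = (90 - 49013)*(-8548) = -48923*(-8548) = 418193804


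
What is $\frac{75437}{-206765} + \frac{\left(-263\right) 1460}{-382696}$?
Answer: $\frac{12631046637}{19782034610} \approx 0.63851$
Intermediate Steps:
$\frac{75437}{-206765} + \frac{\left(-263\right) 1460}{-382696} = 75437 \left(- \frac{1}{206765}\right) - - \frac{95995}{95674} = - \frac{75437}{206765} + \frac{95995}{95674} = \frac{12631046637}{19782034610}$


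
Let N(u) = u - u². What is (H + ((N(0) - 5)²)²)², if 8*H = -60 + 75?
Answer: 25150225/64 ≈ 3.9297e+5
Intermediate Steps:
H = 15/8 (H = (-60 + 75)/8 = (⅛)*15 = 15/8 ≈ 1.8750)
(H + ((N(0) - 5)²)²)² = (15/8 + ((0*(1 - 1*0) - 5)²)²)² = (15/8 + ((0*(1 + 0) - 5)²)²)² = (15/8 + ((0*1 - 5)²)²)² = (15/8 + ((0 - 5)²)²)² = (15/8 + ((-5)²)²)² = (15/8 + 25²)² = (15/8 + 625)² = (5015/8)² = 25150225/64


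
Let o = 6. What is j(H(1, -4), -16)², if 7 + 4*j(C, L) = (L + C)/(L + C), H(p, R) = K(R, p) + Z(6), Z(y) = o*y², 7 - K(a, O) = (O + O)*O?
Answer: 9/4 ≈ 2.2500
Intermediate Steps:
K(a, O) = 7 - 2*O² (K(a, O) = 7 - (O + O)*O = 7 - 2*O*O = 7 - 2*O²)
Z(y) = 6*y²
H(p, R) = 223 - 2*p² (H(p, R) = (7 - 2*p²) + 6*6² = (7 - 2*p²) + 6*36 = (7 - 2*p²) + 216 = 223 - 2*p²)
j(C, L) = -3/2 (j(C, L) = -7/4 + ((L + C)/(L + C))/4 = -7/4 + ((C + L)/(C + L))/4 = -7/4 + (¼)*1 = -7/4 + ¼ = -3/2)
j(H(1, -4), -16)² = (-3/2)² = 9/4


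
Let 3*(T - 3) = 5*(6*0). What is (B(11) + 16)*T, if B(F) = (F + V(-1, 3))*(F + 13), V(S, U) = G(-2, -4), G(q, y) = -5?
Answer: 480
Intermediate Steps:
V(S, U) = -5
T = 3 (T = 3 + (5*(6*0))/3 = 3 + (5*0)/3 = 3 + (1/3)*0 = 3 + 0 = 3)
B(F) = (-5 + F)*(13 + F) (B(F) = (F - 5)*(F + 13) = (-5 + F)*(13 + F))
(B(11) + 16)*T = ((-65 + 11**2 + 8*11) + 16)*3 = ((-65 + 121 + 88) + 16)*3 = (144 + 16)*3 = 160*3 = 480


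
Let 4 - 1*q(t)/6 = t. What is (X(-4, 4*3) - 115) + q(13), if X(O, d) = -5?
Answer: -174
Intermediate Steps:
q(t) = 24 - 6*t
(X(-4, 4*3) - 115) + q(13) = (-5 - 115) + (24 - 6*13) = -120 + (24 - 78) = -120 - 54 = -174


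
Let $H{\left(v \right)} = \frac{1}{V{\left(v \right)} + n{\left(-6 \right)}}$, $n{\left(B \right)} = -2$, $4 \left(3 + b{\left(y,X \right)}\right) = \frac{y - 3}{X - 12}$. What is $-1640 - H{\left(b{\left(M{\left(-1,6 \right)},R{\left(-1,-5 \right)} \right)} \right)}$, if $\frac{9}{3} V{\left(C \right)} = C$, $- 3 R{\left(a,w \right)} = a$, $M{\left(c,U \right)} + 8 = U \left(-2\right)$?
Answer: $- \frac{650940}{397} \approx -1639.6$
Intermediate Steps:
$M{\left(c,U \right)} = -8 - 2 U$ ($M{\left(c,U \right)} = -8 + U \left(-2\right) = -8 - 2 U$)
$R{\left(a,w \right)} = - \frac{a}{3}$
$V{\left(C \right)} = \frac{C}{3}$
$b{\left(y,X \right)} = -3 + \frac{-3 + y}{4 \left(-12 + X\right)}$ ($b{\left(y,X \right)} = -3 + \frac{\left(y - 3\right) \frac{1}{X - 12}}{4} = -3 + \frac{\left(-3 + y\right) \frac{1}{-12 + X}}{4} = -3 + \frac{\frac{1}{-12 + X} \left(-3 + y\right)}{4} = -3 + \frac{-3 + y}{4 \left(-12 + X\right)}$)
$H{\left(v \right)} = \frac{1}{-2 + \frac{v}{3}}$ ($H{\left(v \right)} = \frac{1}{\frac{v}{3} - 2} = \frac{1}{-2 + \frac{v}{3}}$)
$-1640 - H{\left(b{\left(M{\left(-1,6 \right)},R{\left(-1,-5 \right)} \right)} \right)} = -1640 - \frac{3}{-6 + \frac{141 - 20 - 12 \left(\left(- \frac{1}{3}\right) \left(-1\right)\right)}{4 \left(-12 - - \frac{1}{3}\right)}} = -1640 - \frac{3}{-6 + \frac{141 - 20 - 4}{4 \left(-12 + \frac{1}{3}\right)}} = -1640 - \frac{3}{-6 + \frac{141 - 20 - 4}{4 \left(- \frac{35}{3}\right)}} = -1640 - \frac{3}{-6 + \frac{1}{4} \left(- \frac{3}{35}\right) 117} = -1640 - \frac{3}{-6 - \frac{351}{140}} = -1640 - \frac{3}{- \frac{1191}{140}} = -1640 - 3 \left(- \frac{140}{1191}\right) = -1640 - - \frac{140}{397} = -1640 + \frac{140}{397} = - \frac{650940}{397}$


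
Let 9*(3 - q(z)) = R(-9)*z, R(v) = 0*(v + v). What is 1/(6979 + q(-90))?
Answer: 1/6982 ≈ 0.00014323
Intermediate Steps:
R(v) = 0 (R(v) = 0*(2*v) = 0)
q(z) = 3 (q(z) = 3 - 0*z = 3 - ⅑*0 = 3 + 0 = 3)
1/(6979 + q(-90)) = 1/(6979 + 3) = 1/6982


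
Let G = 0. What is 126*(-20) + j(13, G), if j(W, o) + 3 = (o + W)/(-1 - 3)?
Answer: -10105/4 ≈ -2526.3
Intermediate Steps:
j(W, o) = -3 - W/4 - o/4 (j(W, o) = -3 + (o + W)/(-1 - 3) = -3 + (W + o)/(-4) = -3 + (W + o)*(-¼) = -3 + (-W/4 - o/4) = -3 - W/4 - o/4)
126*(-20) + j(13, G) = 126*(-20) + (-3 - ¼*13 - ¼*0) = -2520 + (-3 - 13/4 + 0) = -2520 - 25/4 = -10105/4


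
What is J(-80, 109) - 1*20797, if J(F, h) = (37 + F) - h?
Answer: -20949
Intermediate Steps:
J(F, h) = 37 + F - h
J(-80, 109) - 1*20797 = (37 - 80 - 1*109) - 1*20797 = (37 - 80 - 109) - 20797 = -152 - 20797 = -20949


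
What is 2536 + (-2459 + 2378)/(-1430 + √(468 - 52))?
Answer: 199420279/78634 + 81*√26/511121 ≈ 2536.1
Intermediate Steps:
2536 + (-2459 + 2378)/(-1430 + √(468 - 52)) = 2536 - 81/(-1430 + √416) = 2536 - 81/(-1430 + 4*√26)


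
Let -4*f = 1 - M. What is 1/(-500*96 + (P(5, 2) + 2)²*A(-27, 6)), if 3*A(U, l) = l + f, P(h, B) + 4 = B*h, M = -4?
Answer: -3/143696 ≈ -2.0877e-5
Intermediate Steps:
P(h, B) = -4 + B*h
f = -5/4 (f = -(1 - 1*(-4))/4 = -(1 + 4)/4 = -¼*5 = -5/4 ≈ -1.2500)
A(U, l) = -5/12 + l/3 (A(U, l) = (l - 5/4)/3 = (-5/4 + l)/3 = -5/12 + l/3)
1/(-500*96 + (P(5, 2) + 2)²*A(-27, 6)) = 1/(-500*96 + ((-4 + 2*5) + 2)²*(-5/12 + (⅓)*6)) = 1/(-48000 + ((-4 + 10) + 2)²*(-5/12 + 2)) = 1/(-48000 + (6 + 2)²*(19/12)) = 1/(-48000 + 8²*(19/12)) = 1/(-48000 + 64*(19/12)) = 1/(-48000 + 304/3) = 1/(-143696/3) = -3/143696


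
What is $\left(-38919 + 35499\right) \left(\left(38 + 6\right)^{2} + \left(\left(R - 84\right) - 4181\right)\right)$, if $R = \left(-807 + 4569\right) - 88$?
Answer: $-4599900$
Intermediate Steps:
$R = 3674$ ($R = 3762 - 88 = 3674$)
$\left(-38919 + 35499\right) \left(\left(38 + 6\right)^{2} + \left(\left(R - 84\right) - 4181\right)\right) = \left(-38919 + 35499\right) \left(\left(38 + 6\right)^{2} + \left(\left(3674 - 84\right) - 4181\right)\right) = - 3420 \left(44^{2} + \left(3590 - 4181\right)\right) = - 3420 \left(1936 - 591\right) = \left(-3420\right) 1345 = -4599900$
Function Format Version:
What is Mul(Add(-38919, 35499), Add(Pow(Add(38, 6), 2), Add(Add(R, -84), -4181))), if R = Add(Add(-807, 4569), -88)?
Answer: -4599900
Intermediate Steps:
R = 3674 (R = Add(3762, -88) = 3674)
Mul(Add(-38919, 35499), Add(Pow(Add(38, 6), 2), Add(Add(R, -84), -4181))) = Mul(Add(-38919, 35499), Add(Pow(Add(38, 6), 2), Add(Add(3674, -84), -4181))) = Mul(-3420, Add(Pow(44, 2), Add(3590, -4181))) = Mul(-3420, Add(1936, -591)) = Mul(-3420, 1345) = -4599900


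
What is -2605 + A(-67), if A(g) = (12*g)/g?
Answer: -2593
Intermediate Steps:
A(g) = 12
-2605 + A(-67) = -2605 + 12 = -2593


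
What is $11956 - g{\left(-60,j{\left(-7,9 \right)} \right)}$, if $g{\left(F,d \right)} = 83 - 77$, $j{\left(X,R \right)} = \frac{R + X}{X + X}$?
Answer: $11950$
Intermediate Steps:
$j{\left(X,R \right)} = \frac{R + X}{2 X}$
$g{\left(F,d \right)} = 6$
$11956 - g{\left(-60,j{\left(-7,9 \right)} \right)} = 11956 - 6 = 11950$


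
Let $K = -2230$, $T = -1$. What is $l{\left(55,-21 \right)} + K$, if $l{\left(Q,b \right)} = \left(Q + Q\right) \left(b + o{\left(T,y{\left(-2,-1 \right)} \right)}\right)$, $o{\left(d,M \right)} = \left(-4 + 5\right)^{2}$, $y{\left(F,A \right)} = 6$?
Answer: $-4430$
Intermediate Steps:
$o{\left(d,M \right)} = 1$ ($o{\left(d,M \right)} = 1^{2} = 1$)
$l{\left(Q,b \right)} = 2 Q \left(1 + b\right)$ ($l{\left(Q,b \right)} = \left(Q + Q\right) \left(b + 1\right) = 2 Q \left(1 + b\right)$)
$l{\left(55,-21 \right)} + K = 2 \cdot 55 \left(1 - 21\right) - 2230 = 2 \cdot 55 \left(-20\right) - 2230 = -2200 - 2230 = -4430$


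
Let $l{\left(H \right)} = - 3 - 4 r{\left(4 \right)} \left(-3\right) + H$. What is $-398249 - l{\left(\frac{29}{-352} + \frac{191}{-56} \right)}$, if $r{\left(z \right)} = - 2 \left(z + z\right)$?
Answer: $- \frac{982696193}{2464} \approx -3.9882 \cdot 10^{5}$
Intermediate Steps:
$r{\left(z \right)} = - 4 z$ ($r{\left(z \right)} = - 2 \cdot 2 z = - 4 z$)
$l{\left(H \right)} = 576 + H$ ($l{\left(H \right)} = - 3 - 4 \left(\left(-4\right) 4\right) \left(-3\right) + H = - 3 \left(-4\right) \left(-16\right) \left(-3\right) + H = - 3 \cdot 64 \left(-3\right) + H = \left(-3\right) \left(-192\right) + H = 576 + H$)
$-398249 - l{\left(\frac{29}{-352} + \frac{191}{-56} \right)} = -398249 - \left(576 + \left(\frac{29}{-352} + \frac{191}{-56}\right)\right) = -398249 - \left(576 + \left(29 \left(- \frac{1}{352}\right) + 191 \left(- \frac{1}{56}\right)\right)\right) = -398249 - \left(576 - \frac{8607}{2464}\right) = -398249 - \frac{1410657}{2464} = - \frac{982696193}{2464}$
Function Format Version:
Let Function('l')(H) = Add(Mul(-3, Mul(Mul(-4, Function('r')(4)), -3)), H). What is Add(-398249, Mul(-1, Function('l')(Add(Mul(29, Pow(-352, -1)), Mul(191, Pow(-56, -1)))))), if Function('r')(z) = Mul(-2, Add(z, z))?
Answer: Rational(-982696193, 2464) ≈ -3.9882e+5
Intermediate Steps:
Function('r')(z) = Mul(-4, z) (Function('r')(z) = Mul(-2, Mul(2, z)) = Mul(-4, z))
Function('l')(H) = Add(576, H) (Function('l')(H) = Add(Mul(-3, Mul(Mul(-4, Mul(-4, 4)), -3)), H) = Add(Mul(-3, Mul(Mul(-4, -16), -3)), H) = Add(Mul(-3, Mul(64, -3)), H) = Add(Mul(-3, -192), H) = Add(576, H))
Add(-398249, Mul(-1, Function('l')(Add(Mul(29, Pow(-352, -1)), Mul(191, Pow(-56, -1)))))) = Add(-398249, Mul(-1, Add(576, Add(Mul(29, Pow(-352, -1)), Mul(191, Pow(-56, -1)))))) = Add(-398249, Mul(-1, Add(576, Add(Mul(29, Rational(-1, 352)), Mul(191, Rational(-1, 56)))))) = Add(-398249, Mul(-1, Add(576, Add(Rational(-29, 352), Rational(-191, 56))))) = Add(-398249, Mul(-1, Add(576, Rational(-8607, 2464)))) = Add(-398249, Mul(-1, Rational(1410657, 2464))) = Add(-398249, Rational(-1410657, 2464)) = Rational(-982696193, 2464)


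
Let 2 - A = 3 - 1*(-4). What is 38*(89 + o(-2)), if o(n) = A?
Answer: 3192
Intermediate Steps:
A = -5 (A = 2 - (3 - 1*(-4)) = 2 - (3 + 4) = 2 - 1*7 = 2 - 7 = -5)
o(n) = -5
38*(89 + o(-2)) = 38*(89 - 5) = 38*84 = 3192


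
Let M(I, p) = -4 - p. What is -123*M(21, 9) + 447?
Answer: 2046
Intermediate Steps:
-123*M(21, 9) + 447 = -123*(-4 - 1*9) + 447 = -123*(-4 - 9) + 447 = -123*(-13) + 447 = 1599 + 447 = 2046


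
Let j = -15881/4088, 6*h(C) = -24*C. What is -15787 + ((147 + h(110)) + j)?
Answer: -65750921/4088 ≈ -16084.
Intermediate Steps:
h(C) = -4*C (h(C) = (-24*C)/6 = -4*C)
j = -15881/4088 (j = -15881*1/4088 = -15881/4088 ≈ -3.8848)
-15787 + ((147 + h(110)) + j) = -15787 + ((147 - 4*110) - 15881/4088) = -15787 + ((147 - 440) - 15881/4088) = -15787 + (-293 - 15881/4088) = -15787 - 1213665/4088 = -65750921/4088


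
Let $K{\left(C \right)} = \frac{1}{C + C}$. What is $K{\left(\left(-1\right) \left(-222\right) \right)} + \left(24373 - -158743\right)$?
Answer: $\frac{81303505}{444} \approx 1.8312 \cdot 10^{5}$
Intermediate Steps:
$K{\left(C \right)} = \frac{1}{2 C}$
$K{\left(\left(-1\right) \left(-222\right) \right)} + \left(24373 - -158743\right) = \frac{1}{2 \left(\left(-1\right) \left(-222\right)\right)} + \left(24373 - -158743\right) = \frac{1}{2 \cdot 222} + \left(24373 + 158743\right) = \frac{1}{2} \cdot \frac{1}{222} + 183116 = \frac{1}{444} + 183116 = \frac{81303505}{444}$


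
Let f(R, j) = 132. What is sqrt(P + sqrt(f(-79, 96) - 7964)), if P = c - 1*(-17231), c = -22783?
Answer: sqrt(-5552 + 2*I*sqrt(1958)) ≈ 0.5938 + 74.514*I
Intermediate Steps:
P = -5552 (P = -22783 - 1*(-17231) = -22783 + 17231 = -5552)
sqrt(P + sqrt(f(-79, 96) - 7964)) = sqrt(-5552 + sqrt(132 - 7964)) = sqrt(-5552 + sqrt(-7832)) = sqrt(-5552 + 2*I*sqrt(1958))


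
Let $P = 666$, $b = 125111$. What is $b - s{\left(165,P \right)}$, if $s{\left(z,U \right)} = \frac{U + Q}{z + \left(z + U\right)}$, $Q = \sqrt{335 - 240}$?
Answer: $\frac{20768315}{166} - \frac{\sqrt{95}}{996} \approx 1.2511 \cdot 10^{5}$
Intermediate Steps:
$Q = \sqrt{95} \approx 9.7468$
$s{\left(z,U \right)} = \frac{U + \sqrt{95}}{U + 2 z}$ ($s{\left(z,U \right)} = \frac{U + \sqrt{95}}{z + \left(z + U\right)} = \frac{U + \sqrt{95}}{z + \left(U + z\right)} = \frac{U + \sqrt{95}}{U + 2 z}$)
$b - s{\left(165,P \right)} = 125111 - \frac{666 + \sqrt{95}}{666 + 2 \cdot 165} = 125111 - \frac{666 + \sqrt{95}}{666 + 330} = 125111 - \frac{666 + \sqrt{95}}{996} = 125111 - \left(\frac{111}{166} + \frac{\sqrt{95}}{996}\right) = \frac{20768315}{166} - \frac{\sqrt{95}}{996}$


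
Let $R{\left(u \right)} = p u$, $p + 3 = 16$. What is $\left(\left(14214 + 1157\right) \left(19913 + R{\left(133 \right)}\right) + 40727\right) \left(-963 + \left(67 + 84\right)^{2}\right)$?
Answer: $7265500612742$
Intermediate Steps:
$p = 13$ ($p = -3 + 16 = 13$)
$R{\left(u \right)} = 13 u$
$\left(\left(14214 + 1157\right) \left(19913 + R{\left(133 \right)}\right) + 40727\right) \left(-963 + \left(67 + 84\right)^{2}\right) = \left(\left(14214 + 1157\right) \left(19913 + 13 \cdot 133\right) + 40727\right) \left(-963 + \left(67 + 84\right)^{2}\right) = \left(15371 \left(19913 + 1729\right) + 40727\right) \left(-963 + 151^{2}\right) = \left(15371 \cdot 21642 + 40727\right) \left(-963 + 22801\right) = \left(332659182 + 40727\right) 21838 = 332699909 \cdot 21838 = 7265500612742$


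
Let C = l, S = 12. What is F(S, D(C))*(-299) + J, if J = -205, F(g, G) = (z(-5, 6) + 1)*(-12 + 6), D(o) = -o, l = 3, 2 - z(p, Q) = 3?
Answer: -205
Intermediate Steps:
z(p, Q) = -1 (z(p, Q) = 2 - 1*3 = 2 - 3 = -1)
C = 3
F(g, G) = 0 (F(g, G) = (-1 + 1)*(-12 + 6) = 0*(-6) = 0)
F(S, D(C))*(-299) + J = 0*(-299) - 205 = 0 - 205 = -205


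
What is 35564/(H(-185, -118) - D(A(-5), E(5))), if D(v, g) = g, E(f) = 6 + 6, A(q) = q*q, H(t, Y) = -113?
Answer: -35564/125 ≈ -284.51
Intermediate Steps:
A(q) = q**2
E(f) = 12
35564/(H(-185, -118) - D(A(-5), E(5))) = 35564/(-113 - 1*12) = 35564/(-113 - 12) = 35564/(-125) = 35564*(-1/125) = -35564/125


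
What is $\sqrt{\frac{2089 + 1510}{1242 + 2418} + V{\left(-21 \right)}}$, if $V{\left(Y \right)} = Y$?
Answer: $\frac{i \sqrt{18015}}{30} \approx 4.474 i$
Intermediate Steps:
$\sqrt{\frac{2089 + 1510}{1242 + 2418} + V{\left(-21 \right)}} = \sqrt{\frac{2089 + 1510}{1242 + 2418} - 21} = \sqrt{\frac{3599}{3660} - 21} = \sqrt{3599 \cdot \frac{1}{3660} - 21} = \sqrt{\frac{59}{60} - 21} = \sqrt{- \frac{1201}{60}} = \frac{i \sqrt{18015}}{30}$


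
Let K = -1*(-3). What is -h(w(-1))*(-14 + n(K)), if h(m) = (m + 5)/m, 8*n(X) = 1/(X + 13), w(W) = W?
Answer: -1791/32 ≈ -55.969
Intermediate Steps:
K = 3
n(X) = 1/(8*(13 + X)) (n(X) = 1/(8*(X + 13)) = 1/(8*(13 + X)))
h(m) = (5 + m)/m
-h(w(-1))*(-14 + n(K)) = -(5 - 1)/(-1)*(-14 + 1/(8*(13 + 3))) = -(-1*4)*(-14 + (⅛)/16) = -(-4)*(-14 + (⅛)*(1/16)) = -(-4)*(-14 + 1/128) = -(-4)*(-1791)/128 = -1*1791/32 = -1791/32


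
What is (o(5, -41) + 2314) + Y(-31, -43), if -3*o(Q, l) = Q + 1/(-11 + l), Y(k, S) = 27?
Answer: 364937/156 ≈ 2339.3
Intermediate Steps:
o(Q, l) = -Q/3 - 1/(3*(-11 + l)) (o(Q, l) = -(Q + 1/(-11 + l))/3 = -Q/3 - 1/(3*(-11 + l)))
(o(5, -41) + 2314) + Y(-31, -43) = ((-1 + 11*5 - 1*5*(-41))/(3*(-11 - 41)) + 2314) + 27 = ((1/3)*(-1 + 55 + 205)/(-52) + 2314) + 27 = ((1/3)*(-1/52)*259 + 2314) + 27 = (-259/156 + 2314) + 27 = 360725/156 + 27 = 364937/156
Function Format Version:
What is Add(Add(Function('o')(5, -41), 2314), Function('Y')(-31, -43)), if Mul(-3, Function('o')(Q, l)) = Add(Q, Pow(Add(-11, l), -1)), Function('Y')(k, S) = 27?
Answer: Rational(364937, 156) ≈ 2339.3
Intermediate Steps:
Function('o')(Q, l) = Add(Mul(Rational(-1, 3), Q), Mul(Rational(-1, 3), Pow(Add(-11, l), -1))) (Function('o')(Q, l) = Mul(Rational(-1, 3), Add(Q, Pow(Add(-11, l), -1))) = Add(Mul(Rational(-1, 3), Q), Mul(Rational(-1, 3), Pow(Add(-11, l), -1))))
Add(Add(Function('o')(5, -41), 2314), Function('Y')(-31, -43)) = Add(Add(Mul(Rational(1, 3), Pow(Add(-11, -41), -1), Add(-1, Mul(11, 5), Mul(-1, 5, -41))), 2314), 27) = Add(Add(Mul(Rational(1, 3), Pow(-52, -1), Add(-1, 55, 205)), 2314), 27) = Add(Add(Mul(Rational(1, 3), Rational(-1, 52), 259), 2314), 27) = Add(Add(Rational(-259, 156), 2314), 27) = Add(Rational(360725, 156), 27) = Rational(364937, 156)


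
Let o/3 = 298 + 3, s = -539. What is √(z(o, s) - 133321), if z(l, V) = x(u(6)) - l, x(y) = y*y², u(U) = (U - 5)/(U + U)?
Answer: I*√695817213/72 ≈ 366.37*I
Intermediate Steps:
u(U) = (-5 + U)/(2*U) (u(U) = (-5 + U)/((2*U)) = (-5 + U)*(1/(2*U)) = (-5 + U)/(2*U))
o = 903 (o = 3*(298 + 3) = 3*301 = 903)
x(y) = y³
z(l, V) = 1/1728 - l (z(l, V) = ((½)*(-5 + 6)/6)³ - l = ((½)*(⅙)*1)³ - l = (1/12)³ - l = 1/1728 - l)
√(z(o, s) - 133321) = √((1/1728 - 1*903) - 133321) = √((1/1728 - 903) - 133321) = √(-1560383/1728 - 133321) = √(-231939071/1728) = I*√695817213/72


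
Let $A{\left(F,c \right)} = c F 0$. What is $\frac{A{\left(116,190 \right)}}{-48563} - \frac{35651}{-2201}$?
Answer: $\frac{35651}{2201} \approx 16.198$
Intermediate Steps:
$A{\left(F,c \right)} = 0$ ($A{\left(F,c \right)} = F c 0 = 0$)
$\frac{A{\left(116,190 \right)}}{-48563} - \frac{35651}{-2201} = \frac{0}{-48563} - \frac{35651}{-2201} = 0 \left(- \frac{1}{48563}\right) - - \frac{35651}{2201} = 0 + \frac{35651}{2201} = \frac{35651}{2201}$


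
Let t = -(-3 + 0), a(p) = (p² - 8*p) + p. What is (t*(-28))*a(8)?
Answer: -672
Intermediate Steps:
a(p) = p² - 7*p
t = 3 (t = -1*(-3) = 3)
(t*(-28))*a(8) = (3*(-28))*(8*(-7 + 8)) = -672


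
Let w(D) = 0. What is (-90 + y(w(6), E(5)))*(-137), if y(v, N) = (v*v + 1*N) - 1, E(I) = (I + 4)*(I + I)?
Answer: 137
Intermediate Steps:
E(I) = 2*I*(4 + I) (E(I) = (4 + I)*(2*I) = 2*I*(4 + I))
y(v, N) = -1 + N + v² (y(v, N) = (v² + N) - 1 = (N + v²) - 1 = -1 + N + v²)
(-90 + y(w(6), E(5)))*(-137) = (-90 + (-1 + 2*5*(4 + 5) + 0²))*(-137) = (-90 + (-1 + 2*5*9 + 0))*(-137) = (-90 + (-1 + 90 + 0))*(-137) = (-90 + 89)*(-137) = -1*(-137) = 137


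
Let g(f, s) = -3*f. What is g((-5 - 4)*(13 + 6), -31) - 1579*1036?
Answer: -1635331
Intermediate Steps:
g((-5 - 4)*(13 + 6), -31) - 1579*1036 = -3*(-5 - 4)*(13 + 6) - 1579*1036 = -(-27)*19 - 1635844 = -3*(-171) - 1635844 = 513 - 1635844 = -1635331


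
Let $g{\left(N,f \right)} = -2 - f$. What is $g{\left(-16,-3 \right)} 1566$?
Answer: $1566$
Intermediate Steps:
$g{\left(-16,-3 \right)} 1566 = \left(-2 - -3\right) 1566 = \left(-2 + 3\right) 1566 = 1 \cdot 1566 = 1566$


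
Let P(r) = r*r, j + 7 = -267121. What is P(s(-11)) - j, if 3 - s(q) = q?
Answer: 267324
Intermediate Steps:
j = -267128 (j = -7 - 267121 = -267128)
s(q) = 3 - q
P(r) = r²
P(s(-11)) - j = (3 - 1*(-11))² - 1*(-267128) = (3 + 11)² + 267128 = 14² + 267128 = 196 + 267128 = 267324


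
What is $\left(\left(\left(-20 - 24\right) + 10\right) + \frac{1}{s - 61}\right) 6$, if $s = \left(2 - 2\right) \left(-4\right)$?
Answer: $- \frac{12450}{61} \approx -204.1$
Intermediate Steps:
$s = 0$ ($s = 0 \left(-4\right) = 0$)
$\left(\left(\left(-20 - 24\right) + 10\right) + \frac{1}{s - 61}\right) 6 = \left(\left(\left(-20 - 24\right) + 10\right) + \frac{1}{0 - 61}\right) 6 = \left(\left(-44 + 10\right) + \frac{1}{-61}\right) 6 = \left(-34 - \frac{1}{61}\right) 6 = \left(- \frac{2075}{61}\right) 6 = - \frac{12450}{61}$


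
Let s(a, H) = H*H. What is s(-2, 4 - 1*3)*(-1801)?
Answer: -1801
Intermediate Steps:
s(a, H) = H**2
s(-2, 4 - 1*3)*(-1801) = (4 - 1*3)**2*(-1801) = (4 - 3)**2*(-1801) = 1**2*(-1801) = 1*(-1801) = -1801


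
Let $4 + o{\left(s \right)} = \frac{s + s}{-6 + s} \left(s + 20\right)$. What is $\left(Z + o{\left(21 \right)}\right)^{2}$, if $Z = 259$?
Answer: $\frac{3418801}{25} \approx 1.3675 \cdot 10^{5}$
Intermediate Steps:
$o{\left(s \right)} = -4 + \frac{2 s \left(20 + s\right)}{-6 + s}$ ($o{\left(s \right)} = -4 + \frac{s + s}{-6 + s} \left(s + 20\right) = -4 + \frac{2 s}{-6 + s} \left(20 + s\right) = -4 + \frac{2 s \left(20 + s\right)}{-6 + s}$)
$\left(Z + o{\left(21 \right)}\right)^{2} = \left(259 + \frac{2 \left(12 + 21^{2} + 18 \cdot 21\right)}{-6 + 21}\right)^{2} = \left(259 + \frac{2 \left(12 + 441 + 378\right)}{15}\right)^{2} = \left(259 + 2 \cdot \frac{1}{15} \cdot 831\right)^{2} = \left(259 + \frac{554}{5}\right)^{2} = \left(\frac{1849}{5}\right)^{2} = \frac{3418801}{25}$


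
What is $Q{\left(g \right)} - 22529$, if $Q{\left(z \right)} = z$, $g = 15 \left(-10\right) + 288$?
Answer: $-22391$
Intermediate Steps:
$g = 138$ ($g = -150 + 288 = 138$)
$Q{\left(g \right)} - 22529 = 138 - 22529 = -22391$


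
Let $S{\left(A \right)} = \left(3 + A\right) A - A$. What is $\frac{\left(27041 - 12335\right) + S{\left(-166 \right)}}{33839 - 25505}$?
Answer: $\frac{20965}{4167} \approx 5.0312$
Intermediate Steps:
$S{\left(A \right)} = - A + A \left(3 + A\right)$ ($S{\left(A \right)} = A \left(3 + A\right) - A = - A + A \left(3 + A\right)$)
$\frac{\left(27041 - 12335\right) + S{\left(-166 \right)}}{33839 - 25505} = \frac{\left(27041 - 12335\right) - 166 \left(2 - 166\right)}{33839 - 25505} = \frac{14706 - -27224}{33839 - 25505} = \frac{14706 + 27224}{8334} = 41930 \cdot \frac{1}{8334} = \frac{20965}{4167}$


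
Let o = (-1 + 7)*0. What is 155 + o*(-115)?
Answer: 155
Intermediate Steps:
o = 0 (o = 6*0 = 0)
155 + o*(-115) = 155 + 0*(-115) = 155 + 0 = 155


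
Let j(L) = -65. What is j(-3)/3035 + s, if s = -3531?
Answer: -2143330/607 ≈ -3531.0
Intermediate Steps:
j(-3)/3035 + s = -65/3035 - 3531 = -65*1/3035 - 3531 = -13/607 - 3531 = -2143330/607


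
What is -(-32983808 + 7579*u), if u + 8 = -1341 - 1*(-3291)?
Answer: 18265390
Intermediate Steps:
u = 1942 (u = -8 + (-1341 - 1*(-3291)) = -8 + (-1341 + 3291) = -8 + 1950 = 1942)
-(-32983808 + 7579*u) = -7579/(1/(-4352 + 1942)) = -7579/(1/(-2410)) = -7579/(-1/2410) = -7579*(-2410) = 18265390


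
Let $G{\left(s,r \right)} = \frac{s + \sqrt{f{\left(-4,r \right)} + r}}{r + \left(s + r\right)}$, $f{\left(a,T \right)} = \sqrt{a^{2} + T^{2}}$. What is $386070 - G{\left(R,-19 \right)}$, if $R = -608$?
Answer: $\frac{6563174}{17} + \frac{\sqrt{-19 + \sqrt{377}}}{646} \approx 3.8607 \cdot 10^{5}$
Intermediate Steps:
$f{\left(a,T \right)} = \sqrt{T^{2} + a^{2}}$
$G{\left(s,r \right)} = \frac{s + \sqrt{r + \sqrt{16 + r^{2}}}}{s + 2 r}$ ($G{\left(s,r \right)} = \frac{s + \sqrt{\sqrt{r^{2} + \left(-4\right)^{2}} + r}}{r + \left(s + r\right)} = \frac{s + \sqrt{\sqrt{r^{2} + 16} + r}}{r + \left(r + s\right)} = \frac{s + \sqrt{\sqrt{16 + r^{2}} + r}}{s + 2 r} = \frac{s + \sqrt{r + \sqrt{16 + r^{2}}}}{s + 2 r}$)
$386070 - G{\left(R,-19 \right)} = 386070 - \frac{-608 + \sqrt{-19 + \sqrt{16 + \left(-19\right)^{2}}}}{-608 + 2 \left(-19\right)} = 386070 - \frac{-608 + \sqrt{-19 + \sqrt{16 + 361}}}{-608 - 38} = 386070 - \frac{-608 + \sqrt{-19 + \sqrt{377}}}{-646} = 386070 - - \frac{-608 + \sqrt{-19 + \sqrt{377}}}{646} = 386070 - \left(\frac{16}{17} - \frac{\sqrt{-19 + \sqrt{377}}}{646}\right) = \frac{6563174}{17} + \frac{\sqrt{-19 + \sqrt{377}}}{646}$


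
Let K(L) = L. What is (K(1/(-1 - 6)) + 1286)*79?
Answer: 711079/7 ≈ 1.0158e+5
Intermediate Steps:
(K(1/(-1 - 6)) + 1286)*79 = (1/(-1 - 6) + 1286)*79 = (1/(-7) + 1286)*79 = (-⅐ + 1286)*79 = (9001/7)*79 = 711079/7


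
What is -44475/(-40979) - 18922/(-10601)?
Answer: 1246884113/434418379 ≈ 2.8702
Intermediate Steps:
-44475/(-40979) - 18922/(-10601) = -44475*(-1/40979) - 18922*(-1/10601) = 44475/40979 + 18922/10601 = 1246884113/434418379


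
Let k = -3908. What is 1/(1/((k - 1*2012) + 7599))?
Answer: 1679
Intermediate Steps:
1/(1/((k - 1*2012) + 7599)) = 1/(1/((-3908 - 1*2012) + 7599)) = 1/(1/((-3908 - 2012) + 7599)) = 1/(1/(-5920 + 7599)) = 1/(1/1679) = 1679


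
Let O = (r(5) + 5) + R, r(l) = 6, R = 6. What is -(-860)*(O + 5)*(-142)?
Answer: -2686640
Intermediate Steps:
O = 17 (O = (6 + 5) + 6 = 11 + 6 = 17)
-(-860)*(O + 5)*(-142) = -(-860)*(17 + 5)*(-142) = -(-860)*22*(-142) = -172*(-110)*(-142) = 18920*(-142) = -2686640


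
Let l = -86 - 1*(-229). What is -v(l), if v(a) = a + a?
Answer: -286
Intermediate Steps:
l = 143 (l = -86 + 229 = 143)
v(a) = 2*a
-v(l) = -2*143 = -1*286 = -286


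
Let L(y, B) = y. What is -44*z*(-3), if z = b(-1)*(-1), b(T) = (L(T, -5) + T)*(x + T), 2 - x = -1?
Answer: 528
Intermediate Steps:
x = 3 (x = 2 - 1*(-1) = 2 + 1 = 3)
b(T) = 2*T*(3 + T) (b(T) = (T + T)*(3 + T) = (2*T)*(3 + T) = 2*T*(3 + T))
z = 4 (z = (2*(-1)*(3 - 1))*(-1) = (2*(-1)*2)*(-1) = -4*(-1) = 4)
-44*z*(-3) = -44*4*(-3) = -176*(-3) = 528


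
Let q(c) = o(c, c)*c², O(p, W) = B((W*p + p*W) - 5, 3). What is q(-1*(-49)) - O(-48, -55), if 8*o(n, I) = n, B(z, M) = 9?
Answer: 117577/8 ≈ 14697.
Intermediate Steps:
O(p, W) = 9
o(n, I) = n/8
q(c) = c³/8 (q(c) = (c/8)*c² = c³/8)
q(-1*(-49)) - O(-48, -55) = (-1*(-49))³/8 - 1*9 = (⅛)*49³ - 9 = (⅛)*117649 - 9 = 117649/8 - 9 = 117577/8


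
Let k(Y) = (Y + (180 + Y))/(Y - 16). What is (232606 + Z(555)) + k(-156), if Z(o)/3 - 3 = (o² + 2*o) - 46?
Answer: 49874959/43 ≈ 1.1599e+6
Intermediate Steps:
Z(o) = -129 + 3*o² + 6*o (Z(o) = 9 + 3*((o² + 2*o) - 46) = 9 + 3*(-46 + o² + 2*o) = 9 + (-138 + 3*o² + 6*o) = -129 + 3*o² + 6*o)
k(Y) = (180 + 2*Y)/(-16 + Y)
(232606 + Z(555)) + k(-156) = (232606 + (-129 + 3*555² + 6*555)) + 2*(90 - 156)/(-16 - 156) = (232606 + (-129 + 3*308025 + 3330)) + 2*(-66)/(-172) = (232606 + (-129 + 924075 + 3330)) + 2*(-1/172)*(-66) = (232606 + 927276) + 33/43 = 1159882 + 33/43 = 49874959/43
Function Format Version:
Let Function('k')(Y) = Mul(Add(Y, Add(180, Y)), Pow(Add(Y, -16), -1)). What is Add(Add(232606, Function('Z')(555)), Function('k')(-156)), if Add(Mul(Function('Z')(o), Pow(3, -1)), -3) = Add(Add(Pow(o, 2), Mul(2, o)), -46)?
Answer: Rational(49874959, 43) ≈ 1.1599e+6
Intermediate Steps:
Function('Z')(o) = Add(-129, Mul(3, Pow(o, 2)), Mul(6, o)) (Function('Z')(o) = Add(9, Mul(3, Add(Add(Pow(o, 2), Mul(2, o)), -46))) = Add(9, Mul(3, Add(-46, Pow(o, 2), Mul(2, o)))) = Add(9, Add(-138, Mul(3, Pow(o, 2)), Mul(6, o))) = Add(-129, Mul(3, Pow(o, 2)), Mul(6, o)))
Function('k')(Y) = Mul(Pow(Add(-16, Y), -1), Add(180, Mul(2, Y))) (Function('k')(Y) = Mul(Add(180, Mul(2, Y)), Pow(Add(-16, Y), -1)) = Mul(Pow(Add(-16, Y), -1), Add(180, Mul(2, Y))))
Add(Add(232606, Function('Z')(555)), Function('k')(-156)) = Add(Add(232606, Add(-129, Mul(3, Pow(555, 2)), Mul(6, 555))), Mul(2, Pow(Add(-16, -156), -1), Add(90, -156))) = Add(Add(232606, Add(-129, Mul(3, 308025), 3330)), Mul(2, Pow(-172, -1), -66)) = Add(Add(232606, Add(-129, 924075, 3330)), Mul(2, Rational(-1, 172), -66)) = Add(Add(232606, 927276), Rational(33, 43)) = Add(1159882, Rational(33, 43)) = Rational(49874959, 43)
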